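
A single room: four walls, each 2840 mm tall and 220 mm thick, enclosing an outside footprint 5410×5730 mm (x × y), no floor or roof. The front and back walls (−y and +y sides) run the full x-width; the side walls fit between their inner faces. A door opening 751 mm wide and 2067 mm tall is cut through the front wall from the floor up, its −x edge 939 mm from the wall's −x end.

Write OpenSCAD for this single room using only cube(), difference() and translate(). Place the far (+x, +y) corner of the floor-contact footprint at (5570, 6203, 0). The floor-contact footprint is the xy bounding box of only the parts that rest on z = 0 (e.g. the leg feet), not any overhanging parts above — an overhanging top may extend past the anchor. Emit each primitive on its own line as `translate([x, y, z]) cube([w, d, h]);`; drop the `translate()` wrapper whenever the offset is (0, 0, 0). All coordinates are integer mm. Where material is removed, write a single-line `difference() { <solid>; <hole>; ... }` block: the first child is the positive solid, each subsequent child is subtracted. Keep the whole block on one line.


difference() { translate([160, 473, 0]) cube([5410, 220, 2840]); translate([1099, 473, 0]) cube([751, 220, 2067]); }
translate([160, 5983, 0]) cube([5410, 220, 2840]);
translate([160, 693, 0]) cube([220, 5290, 2840]);
translate([5350, 693, 0]) cube([220, 5290, 2840]);


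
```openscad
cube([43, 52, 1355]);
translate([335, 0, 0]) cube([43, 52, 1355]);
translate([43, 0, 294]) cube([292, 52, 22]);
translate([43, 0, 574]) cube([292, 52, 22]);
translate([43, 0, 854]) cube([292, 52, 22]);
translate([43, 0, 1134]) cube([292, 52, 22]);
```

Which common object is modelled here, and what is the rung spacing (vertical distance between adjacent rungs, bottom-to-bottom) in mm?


A ladder. The rung spacing is 280 mm.

Two tall 43×52 posts with 4 short bars between them — a ladder. Adjacent rungs sit at z = 294 and z = 574, so the spacing is 574 − 294 = 280 mm.


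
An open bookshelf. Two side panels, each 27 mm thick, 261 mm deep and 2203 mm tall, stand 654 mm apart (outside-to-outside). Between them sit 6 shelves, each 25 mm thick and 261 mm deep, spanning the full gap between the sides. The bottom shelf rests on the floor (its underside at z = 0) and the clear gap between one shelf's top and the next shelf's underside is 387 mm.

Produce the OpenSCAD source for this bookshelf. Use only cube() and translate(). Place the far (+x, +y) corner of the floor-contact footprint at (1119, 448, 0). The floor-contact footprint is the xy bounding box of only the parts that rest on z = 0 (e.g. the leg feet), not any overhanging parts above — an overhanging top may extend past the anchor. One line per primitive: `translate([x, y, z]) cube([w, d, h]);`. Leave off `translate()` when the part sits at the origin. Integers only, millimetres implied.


translate([465, 187, 0]) cube([27, 261, 2203]);
translate([1092, 187, 0]) cube([27, 261, 2203]);
translate([492, 187, 0]) cube([600, 261, 25]);
translate([492, 187, 412]) cube([600, 261, 25]);
translate([492, 187, 824]) cube([600, 261, 25]);
translate([492, 187, 1236]) cube([600, 261, 25]);
translate([492, 187, 1648]) cube([600, 261, 25]);
translate([492, 187, 2060]) cube([600, 261, 25]);


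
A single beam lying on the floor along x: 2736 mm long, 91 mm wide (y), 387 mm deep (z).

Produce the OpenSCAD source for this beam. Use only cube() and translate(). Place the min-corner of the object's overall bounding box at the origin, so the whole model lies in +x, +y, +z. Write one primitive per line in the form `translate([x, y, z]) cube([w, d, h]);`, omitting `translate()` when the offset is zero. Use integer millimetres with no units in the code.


cube([2736, 91, 387]);


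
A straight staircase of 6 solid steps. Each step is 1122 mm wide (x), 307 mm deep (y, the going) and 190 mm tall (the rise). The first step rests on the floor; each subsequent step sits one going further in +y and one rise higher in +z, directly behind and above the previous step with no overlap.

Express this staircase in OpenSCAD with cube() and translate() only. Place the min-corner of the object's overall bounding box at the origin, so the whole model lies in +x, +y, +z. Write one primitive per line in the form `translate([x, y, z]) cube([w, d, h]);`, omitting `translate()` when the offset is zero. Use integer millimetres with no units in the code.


cube([1122, 307, 190]);
translate([0, 307, 190]) cube([1122, 307, 190]);
translate([0, 614, 380]) cube([1122, 307, 190]);
translate([0, 921, 570]) cube([1122, 307, 190]);
translate([0, 1228, 760]) cube([1122, 307, 190]);
translate([0, 1535, 950]) cube([1122, 307, 190]);


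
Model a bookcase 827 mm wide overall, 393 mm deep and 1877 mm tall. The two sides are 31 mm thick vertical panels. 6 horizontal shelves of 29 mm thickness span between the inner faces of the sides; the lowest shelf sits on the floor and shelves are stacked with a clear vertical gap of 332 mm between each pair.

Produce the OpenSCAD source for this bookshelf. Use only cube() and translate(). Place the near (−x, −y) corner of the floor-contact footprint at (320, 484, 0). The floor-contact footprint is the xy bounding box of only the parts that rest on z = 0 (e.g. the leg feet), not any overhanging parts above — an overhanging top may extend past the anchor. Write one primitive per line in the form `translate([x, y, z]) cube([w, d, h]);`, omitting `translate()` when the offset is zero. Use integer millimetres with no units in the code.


translate([320, 484, 0]) cube([31, 393, 1877]);
translate([1116, 484, 0]) cube([31, 393, 1877]);
translate([351, 484, 0]) cube([765, 393, 29]);
translate([351, 484, 361]) cube([765, 393, 29]);
translate([351, 484, 722]) cube([765, 393, 29]);
translate([351, 484, 1083]) cube([765, 393, 29]);
translate([351, 484, 1444]) cube([765, 393, 29]);
translate([351, 484, 1805]) cube([765, 393, 29]);


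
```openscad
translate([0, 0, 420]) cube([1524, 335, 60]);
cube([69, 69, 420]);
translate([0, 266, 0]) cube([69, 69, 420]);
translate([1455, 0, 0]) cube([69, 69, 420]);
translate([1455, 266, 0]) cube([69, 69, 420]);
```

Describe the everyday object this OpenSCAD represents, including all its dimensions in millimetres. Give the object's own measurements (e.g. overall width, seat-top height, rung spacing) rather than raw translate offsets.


A long wooden bench with a 1524 mm (x) × 335 mm (y) seat, 60 mm thick, its top surface 480 mm above the floor. Four 69 mm square legs at the seat corners, flush with the edges, run from z = 0 to the seat underside.


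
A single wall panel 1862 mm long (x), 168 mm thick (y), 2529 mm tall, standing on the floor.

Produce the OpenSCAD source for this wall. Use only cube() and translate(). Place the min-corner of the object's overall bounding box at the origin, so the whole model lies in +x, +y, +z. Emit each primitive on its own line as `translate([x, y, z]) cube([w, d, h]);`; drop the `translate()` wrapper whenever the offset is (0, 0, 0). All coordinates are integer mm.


cube([1862, 168, 2529]);


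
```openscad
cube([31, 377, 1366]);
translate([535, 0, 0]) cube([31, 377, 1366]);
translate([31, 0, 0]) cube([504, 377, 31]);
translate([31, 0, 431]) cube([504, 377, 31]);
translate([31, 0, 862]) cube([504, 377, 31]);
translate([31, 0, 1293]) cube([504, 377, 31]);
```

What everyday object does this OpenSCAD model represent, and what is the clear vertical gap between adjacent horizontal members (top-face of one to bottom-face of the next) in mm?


A bookshelf. The clear shelf gap is 400 mm.

Two tall side panels with 4 horizontal boards between them — a bookshelf. The first two shelf undersides are at z = 0 and z = 431; with shelf thickness 31, the clear gap is 431 − 0 − 31 = 400 mm.


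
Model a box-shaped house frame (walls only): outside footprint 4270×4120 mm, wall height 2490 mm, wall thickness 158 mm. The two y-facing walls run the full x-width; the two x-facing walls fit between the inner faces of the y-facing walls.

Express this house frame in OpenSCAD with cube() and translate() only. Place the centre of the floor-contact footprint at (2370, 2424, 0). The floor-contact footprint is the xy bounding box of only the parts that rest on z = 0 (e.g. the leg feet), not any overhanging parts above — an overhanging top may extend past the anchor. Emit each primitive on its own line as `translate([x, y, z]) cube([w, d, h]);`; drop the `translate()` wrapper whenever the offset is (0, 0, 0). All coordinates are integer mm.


translate([235, 364, 0]) cube([4270, 158, 2490]);
translate([235, 4326, 0]) cube([4270, 158, 2490]);
translate([235, 522, 0]) cube([158, 3804, 2490]);
translate([4347, 522, 0]) cube([158, 3804, 2490]);


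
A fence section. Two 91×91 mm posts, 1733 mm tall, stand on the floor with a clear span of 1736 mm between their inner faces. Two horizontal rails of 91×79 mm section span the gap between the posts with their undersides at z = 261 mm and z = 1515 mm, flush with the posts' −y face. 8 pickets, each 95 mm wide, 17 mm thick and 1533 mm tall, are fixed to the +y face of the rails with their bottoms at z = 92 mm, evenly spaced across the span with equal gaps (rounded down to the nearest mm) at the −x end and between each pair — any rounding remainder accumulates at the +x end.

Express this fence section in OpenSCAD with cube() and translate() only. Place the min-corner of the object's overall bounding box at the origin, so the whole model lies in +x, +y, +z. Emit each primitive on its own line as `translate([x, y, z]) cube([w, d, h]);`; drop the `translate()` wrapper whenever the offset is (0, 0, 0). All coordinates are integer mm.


cube([91, 91, 1733]);
translate([1827, 0, 0]) cube([91, 91, 1733]);
translate([91, 0, 261]) cube([1736, 91, 79]);
translate([91, 0, 1515]) cube([1736, 91, 79]);
translate([199, 91, 92]) cube([95, 17, 1533]);
translate([402, 91, 92]) cube([95, 17, 1533]);
translate([605, 91, 92]) cube([95, 17, 1533]);
translate([808, 91, 92]) cube([95, 17, 1533]);
translate([1011, 91, 92]) cube([95, 17, 1533]);
translate([1214, 91, 92]) cube([95, 17, 1533]);
translate([1417, 91, 92]) cube([95, 17, 1533]);
translate([1620, 91, 92]) cube([95, 17, 1533]);


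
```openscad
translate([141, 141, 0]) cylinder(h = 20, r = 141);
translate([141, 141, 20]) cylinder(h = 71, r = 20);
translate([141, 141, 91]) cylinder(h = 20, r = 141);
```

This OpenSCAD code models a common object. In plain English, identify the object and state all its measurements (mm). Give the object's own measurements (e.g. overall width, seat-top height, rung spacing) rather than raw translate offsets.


A spool: two coaxial disc flanges of radius 141 mm and thickness 20 mm, joined by a core cylinder of radius 20 mm and height 71 mm. The lower flange rests on z = 0 and the three cylinders share a vertical axis.


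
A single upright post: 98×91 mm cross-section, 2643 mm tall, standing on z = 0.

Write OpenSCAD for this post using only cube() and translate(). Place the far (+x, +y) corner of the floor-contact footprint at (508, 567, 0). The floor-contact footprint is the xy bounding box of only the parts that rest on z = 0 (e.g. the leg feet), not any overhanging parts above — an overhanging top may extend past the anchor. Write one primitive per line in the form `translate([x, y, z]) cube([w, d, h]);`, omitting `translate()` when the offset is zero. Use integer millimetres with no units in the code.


translate([410, 476, 0]) cube([98, 91, 2643]);


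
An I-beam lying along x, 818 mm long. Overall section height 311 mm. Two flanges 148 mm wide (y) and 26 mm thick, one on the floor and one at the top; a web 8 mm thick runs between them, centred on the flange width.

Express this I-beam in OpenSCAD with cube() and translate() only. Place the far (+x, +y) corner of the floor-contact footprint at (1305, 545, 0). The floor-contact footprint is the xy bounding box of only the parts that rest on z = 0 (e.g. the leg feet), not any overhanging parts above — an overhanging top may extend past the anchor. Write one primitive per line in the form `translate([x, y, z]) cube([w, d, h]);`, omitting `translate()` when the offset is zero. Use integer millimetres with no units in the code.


translate([487, 397, 0]) cube([818, 148, 26]);
translate([487, 467, 26]) cube([818, 8, 259]);
translate([487, 397, 285]) cube([818, 148, 26]);


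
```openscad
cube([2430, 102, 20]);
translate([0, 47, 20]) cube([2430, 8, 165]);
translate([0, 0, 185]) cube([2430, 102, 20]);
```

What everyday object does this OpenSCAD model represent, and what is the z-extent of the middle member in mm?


An I-beam. The web height is 165 mm.

Two wide flanges with a thin centred web — an I-beam. Overall 205 mm minus two 20 mm flanges gives a web of 205 − 2·20 = 165 mm.


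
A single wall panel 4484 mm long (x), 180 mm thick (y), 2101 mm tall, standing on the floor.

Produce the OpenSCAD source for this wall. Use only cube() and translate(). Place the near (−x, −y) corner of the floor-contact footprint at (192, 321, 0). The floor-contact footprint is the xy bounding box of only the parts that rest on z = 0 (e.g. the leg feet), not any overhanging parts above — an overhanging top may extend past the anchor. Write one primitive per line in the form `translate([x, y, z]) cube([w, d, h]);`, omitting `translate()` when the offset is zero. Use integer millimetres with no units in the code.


translate([192, 321, 0]) cube([4484, 180, 2101]);


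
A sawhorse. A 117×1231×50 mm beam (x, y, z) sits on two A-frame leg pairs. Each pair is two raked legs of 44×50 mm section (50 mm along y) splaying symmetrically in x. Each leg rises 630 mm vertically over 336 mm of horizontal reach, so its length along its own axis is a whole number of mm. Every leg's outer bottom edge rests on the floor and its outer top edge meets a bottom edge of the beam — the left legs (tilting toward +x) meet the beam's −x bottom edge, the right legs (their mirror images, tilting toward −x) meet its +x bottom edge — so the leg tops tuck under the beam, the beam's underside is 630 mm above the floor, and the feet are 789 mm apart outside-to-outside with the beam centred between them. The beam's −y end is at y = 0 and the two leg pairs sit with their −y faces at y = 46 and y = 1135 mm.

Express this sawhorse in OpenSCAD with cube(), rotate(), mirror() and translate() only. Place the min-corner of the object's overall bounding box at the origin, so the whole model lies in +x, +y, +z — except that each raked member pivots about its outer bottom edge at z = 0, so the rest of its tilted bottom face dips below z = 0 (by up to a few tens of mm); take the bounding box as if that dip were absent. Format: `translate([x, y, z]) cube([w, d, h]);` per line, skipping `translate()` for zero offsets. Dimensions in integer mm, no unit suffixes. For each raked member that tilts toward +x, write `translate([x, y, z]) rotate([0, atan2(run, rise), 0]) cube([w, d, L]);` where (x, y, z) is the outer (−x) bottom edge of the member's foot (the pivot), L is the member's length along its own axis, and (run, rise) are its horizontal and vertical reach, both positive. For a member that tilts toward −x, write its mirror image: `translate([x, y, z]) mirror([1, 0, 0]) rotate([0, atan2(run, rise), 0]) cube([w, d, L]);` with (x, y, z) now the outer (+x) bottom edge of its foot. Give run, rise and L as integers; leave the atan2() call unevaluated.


// leg length = √(336² + 630²) = 714
// right-leg outer foot x = 2·336 + 117 = 789
// beam min-corner = (336, 0, 630)
translate([336, 0, 630]) cube([117, 1231, 50]);
translate([0, 46, 0]) rotate([0, atan2(336, 630), 0]) cube([44, 50, 714]);
translate([789, 46, 0]) mirror([1, 0, 0]) rotate([0, atan2(336, 630), 0]) cube([44, 50, 714]);
translate([0, 1135, 0]) rotate([0, atan2(336, 630), 0]) cube([44, 50, 714]);
translate([789, 1135, 0]) mirror([1, 0, 0]) rotate([0, atan2(336, 630), 0]) cube([44, 50, 714]);


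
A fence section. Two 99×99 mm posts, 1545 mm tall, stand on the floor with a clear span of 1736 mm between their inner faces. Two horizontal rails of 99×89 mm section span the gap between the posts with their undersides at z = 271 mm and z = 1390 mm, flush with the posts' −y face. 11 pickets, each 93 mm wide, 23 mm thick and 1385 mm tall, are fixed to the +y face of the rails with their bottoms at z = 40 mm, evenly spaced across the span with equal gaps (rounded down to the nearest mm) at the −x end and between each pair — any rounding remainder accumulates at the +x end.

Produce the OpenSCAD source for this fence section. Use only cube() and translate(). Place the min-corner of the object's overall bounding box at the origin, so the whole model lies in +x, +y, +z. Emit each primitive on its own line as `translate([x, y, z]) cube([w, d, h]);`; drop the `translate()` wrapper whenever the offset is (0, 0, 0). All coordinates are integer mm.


cube([99, 99, 1545]);
translate([1835, 0, 0]) cube([99, 99, 1545]);
translate([99, 0, 271]) cube([1736, 99, 89]);
translate([99, 0, 1390]) cube([1736, 99, 89]);
translate([158, 99, 40]) cube([93, 23, 1385]);
translate([310, 99, 40]) cube([93, 23, 1385]);
translate([462, 99, 40]) cube([93, 23, 1385]);
translate([614, 99, 40]) cube([93, 23, 1385]);
translate([766, 99, 40]) cube([93, 23, 1385]);
translate([918, 99, 40]) cube([93, 23, 1385]);
translate([1070, 99, 40]) cube([93, 23, 1385]);
translate([1222, 99, 40]) cube([93, 23, 1385]);
translate([1374, 99, 40]) cube([93, 23, 1385]);
translate([1526, 99, 40]) cube([93, 23, 1385]);
translate([1678, 99, 40]) cube([93, 23, 1385]);


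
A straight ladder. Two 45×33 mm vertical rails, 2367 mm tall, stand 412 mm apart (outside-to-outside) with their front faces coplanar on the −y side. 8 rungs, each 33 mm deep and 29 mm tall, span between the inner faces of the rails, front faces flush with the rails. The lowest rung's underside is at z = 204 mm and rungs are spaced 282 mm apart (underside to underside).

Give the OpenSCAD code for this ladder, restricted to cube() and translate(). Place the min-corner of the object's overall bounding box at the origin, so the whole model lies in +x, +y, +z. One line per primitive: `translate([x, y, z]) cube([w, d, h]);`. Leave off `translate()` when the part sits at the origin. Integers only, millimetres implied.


cube([45, 33, 2367]);
translate([367, 0, 0]) cube([45, 33, 2367]);
translate([45, 0, 204]) cube([322, 33, 29]);
translate([45, 0, 486]) cube([322, 33, 29]);
translate([45, 0, 768]) cube([322, 33, 29]);
translate([45, 0, 1050]) cube([322, 33, 29]);
translate([45, 0, 1332]) cube([322, 33, 29]);
translate([45, 0, 1614]) cube([322, 33, 29]);
translate([45, 0, 1896]) cube([322, 33, 29]);
translate([45, 0, 2178]) cube([322, 33, 29]);


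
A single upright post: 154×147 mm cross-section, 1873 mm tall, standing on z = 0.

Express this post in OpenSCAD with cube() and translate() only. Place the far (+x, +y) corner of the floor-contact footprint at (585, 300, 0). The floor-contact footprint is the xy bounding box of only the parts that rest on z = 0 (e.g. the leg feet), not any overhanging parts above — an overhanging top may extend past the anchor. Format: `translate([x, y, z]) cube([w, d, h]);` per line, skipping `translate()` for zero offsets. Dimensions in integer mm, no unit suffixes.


translate([431, 153, 0]) cube([154, 147, 1873]);


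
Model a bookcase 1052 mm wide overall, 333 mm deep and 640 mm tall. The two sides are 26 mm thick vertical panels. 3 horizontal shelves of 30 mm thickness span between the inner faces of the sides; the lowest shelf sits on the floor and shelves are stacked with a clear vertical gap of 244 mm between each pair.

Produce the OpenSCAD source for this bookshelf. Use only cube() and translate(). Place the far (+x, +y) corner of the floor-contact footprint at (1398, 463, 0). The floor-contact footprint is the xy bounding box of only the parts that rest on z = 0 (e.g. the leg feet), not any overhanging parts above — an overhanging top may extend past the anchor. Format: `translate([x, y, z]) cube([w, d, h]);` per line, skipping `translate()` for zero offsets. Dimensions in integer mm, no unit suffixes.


translate([346, 130, 0]) cube([26, 333, 640]);
translate([1372, 130, 0]) cube([26, 333, 640]);
translate([372, 130, 0]) cube([1000, 333, 30]);
translate([372, 130, 274]) cube([1000, 333, 30]);
translate([372, 130, 548]) cube([1000, 333, 30]);


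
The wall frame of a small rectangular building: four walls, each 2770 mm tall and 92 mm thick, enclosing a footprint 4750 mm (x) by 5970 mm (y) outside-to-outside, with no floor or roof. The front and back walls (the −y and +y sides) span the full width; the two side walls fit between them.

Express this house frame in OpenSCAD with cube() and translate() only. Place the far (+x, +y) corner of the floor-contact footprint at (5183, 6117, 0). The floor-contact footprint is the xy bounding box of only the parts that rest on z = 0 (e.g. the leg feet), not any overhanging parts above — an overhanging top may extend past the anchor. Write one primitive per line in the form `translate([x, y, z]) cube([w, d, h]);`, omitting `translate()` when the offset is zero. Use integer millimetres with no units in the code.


translate([433, 147, 0]) cube([4750, 92, 2770]);
translate([433, 6025, 0]) cube([4750, 92, 2770]);
translate([433, 239, 0]) cube([92, 5786, 2770]);
translate([5091, 239, 0]) cube([92, 5786, 2770]);


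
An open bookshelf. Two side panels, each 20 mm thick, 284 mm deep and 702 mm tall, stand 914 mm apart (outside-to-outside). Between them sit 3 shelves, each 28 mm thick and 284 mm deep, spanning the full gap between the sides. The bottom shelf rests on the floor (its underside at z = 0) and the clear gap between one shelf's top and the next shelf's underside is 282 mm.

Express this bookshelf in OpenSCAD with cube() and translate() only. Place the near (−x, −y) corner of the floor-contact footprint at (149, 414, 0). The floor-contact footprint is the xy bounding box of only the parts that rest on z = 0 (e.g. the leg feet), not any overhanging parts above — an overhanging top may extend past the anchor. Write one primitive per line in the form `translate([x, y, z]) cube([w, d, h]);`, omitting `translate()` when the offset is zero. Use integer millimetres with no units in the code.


translate([149, 414, 0]) cube([20, 284, 702]);
translate([1043, 414, 0]) cube([20, 284, 702]);
translate([169, 414, 0]) cube([874, 284, 28]);
translate([169, 414, 310]) cube([874, 284, 28]);
translate([169, 414, 620]) cube([874, 284, 28]);


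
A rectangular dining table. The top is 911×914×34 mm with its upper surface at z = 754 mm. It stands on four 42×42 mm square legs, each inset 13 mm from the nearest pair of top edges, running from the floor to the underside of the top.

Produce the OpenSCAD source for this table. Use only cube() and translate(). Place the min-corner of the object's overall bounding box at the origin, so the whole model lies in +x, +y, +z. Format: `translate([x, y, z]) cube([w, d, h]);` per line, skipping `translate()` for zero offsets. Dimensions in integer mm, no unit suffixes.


translate([0, 0, 720]) cube([911, 914, 34]);
translate([13, 13, 0]) cube([42, 42, 720]);
translate([856, 13, 0]) cube([42, 42, 720]);
translate([13, 859, 0]) cube([42, 42, 720]);
translate([856, 859, 0]) cube([42, 42, 720]);


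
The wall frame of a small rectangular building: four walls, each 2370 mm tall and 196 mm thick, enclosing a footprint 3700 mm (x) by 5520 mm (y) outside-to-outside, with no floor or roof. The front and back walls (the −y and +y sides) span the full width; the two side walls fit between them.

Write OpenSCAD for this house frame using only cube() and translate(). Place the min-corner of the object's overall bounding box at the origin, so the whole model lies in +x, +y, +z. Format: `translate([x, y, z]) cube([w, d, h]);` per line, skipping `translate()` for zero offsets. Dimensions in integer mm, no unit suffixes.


cube([3700, 196, 2370]);
translate([0, 5324, 0]) cube([3700, 196, 2370]);
translate([0, 196, 0]) cube([196, 5128, 2370]);
translate([3504, 196, 0]) cube([196, 5128, 2370]);


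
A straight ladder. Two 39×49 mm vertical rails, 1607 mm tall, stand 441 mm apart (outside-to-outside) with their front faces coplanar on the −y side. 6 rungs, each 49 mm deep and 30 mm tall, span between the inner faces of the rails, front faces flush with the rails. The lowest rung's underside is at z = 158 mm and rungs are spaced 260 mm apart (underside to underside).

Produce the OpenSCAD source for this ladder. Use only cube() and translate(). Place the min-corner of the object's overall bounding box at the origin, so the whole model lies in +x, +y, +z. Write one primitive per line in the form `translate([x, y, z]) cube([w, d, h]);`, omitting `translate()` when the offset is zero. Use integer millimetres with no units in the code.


cube([39, 49, 1607]);
translate([402, 0, 0]) cube([39, 49, 1607]);
translate([39, 0, 158]) cube([363, 49, 30]);
translate([39, 0, 418]) cube([363, 49, 30]);
translate([39, 0, 678]) cube([363, 49, 30]);
translate([39, 0, 938]) cube([363, 49, 30]);
translate([39, 0, 1198]) cube([363, 49, 30]);
translate([39, 0, 1458]) cube([363, 49, 30]);


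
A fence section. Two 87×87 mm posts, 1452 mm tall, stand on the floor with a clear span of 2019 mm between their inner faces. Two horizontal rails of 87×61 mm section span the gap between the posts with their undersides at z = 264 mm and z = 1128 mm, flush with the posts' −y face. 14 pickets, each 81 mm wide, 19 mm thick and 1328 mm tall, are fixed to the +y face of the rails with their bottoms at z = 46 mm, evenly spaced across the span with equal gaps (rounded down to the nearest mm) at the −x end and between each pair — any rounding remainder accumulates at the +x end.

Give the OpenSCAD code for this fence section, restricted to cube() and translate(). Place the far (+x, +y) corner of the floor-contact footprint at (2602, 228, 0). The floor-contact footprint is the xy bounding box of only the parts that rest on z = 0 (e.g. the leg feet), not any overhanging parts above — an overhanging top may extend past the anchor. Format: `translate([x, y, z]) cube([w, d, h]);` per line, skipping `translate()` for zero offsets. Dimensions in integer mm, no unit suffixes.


translate([409, 141, 0]) cube([87, 87, 1452]);
translate([2515, 141, 0]) cube([87, 87, 1452]);
translate([496, 141, 264]) cube([2019, 87, 61]);
translate([496, 141, 1128]) cube([2019, 87, 61]);
translate([555, 228, 46]) cube([81, 19, 1328]);
translate([695, 228, 46]) cube([81, 19, 1328]);
translate([835, 228, 46]) cube([81, 19, 1328]);
translate([975, 228, 46]) cube([81, 19, 1328]);
translate([1115, 228, 46]) cube([81, 19, 1328]);
translate([1255, 228, 46]) cube([81, 19, 1328]);
translate([1395, 228, 46]) cube([81, 19, 1328]);
translate([1535, 228, 46]) cube([81, 19, 1328]);
translate([1675, 228, 46]) cube([81, 19, 1328]);
translate([1815, 228, 46]) cube([81, 19, 1328]);
translate([1955, 228, 46]) cube([81, 19, 1328]);
translate([2095, 228, 46]) cube([81, 19, 1328]);
translate([2235, 228, 46]) cube([81, 19, 1328]);
translate([2375, 228, 46]) cube([81, 19, 1328]);


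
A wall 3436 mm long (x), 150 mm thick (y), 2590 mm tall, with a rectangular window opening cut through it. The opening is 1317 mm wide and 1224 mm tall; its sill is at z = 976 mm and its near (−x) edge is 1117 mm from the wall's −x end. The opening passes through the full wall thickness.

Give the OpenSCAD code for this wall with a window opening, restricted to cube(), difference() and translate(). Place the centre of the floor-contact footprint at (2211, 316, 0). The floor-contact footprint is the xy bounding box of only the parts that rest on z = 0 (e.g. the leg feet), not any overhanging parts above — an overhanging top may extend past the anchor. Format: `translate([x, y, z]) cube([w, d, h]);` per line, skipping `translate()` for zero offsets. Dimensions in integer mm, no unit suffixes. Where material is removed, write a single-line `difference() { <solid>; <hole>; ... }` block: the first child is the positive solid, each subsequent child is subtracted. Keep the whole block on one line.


difference() { translate([493, 241, 0]) cube([3436, 150, 2590]); translate([1610, 241, 976]) cube([1317, 150, 1224]); }


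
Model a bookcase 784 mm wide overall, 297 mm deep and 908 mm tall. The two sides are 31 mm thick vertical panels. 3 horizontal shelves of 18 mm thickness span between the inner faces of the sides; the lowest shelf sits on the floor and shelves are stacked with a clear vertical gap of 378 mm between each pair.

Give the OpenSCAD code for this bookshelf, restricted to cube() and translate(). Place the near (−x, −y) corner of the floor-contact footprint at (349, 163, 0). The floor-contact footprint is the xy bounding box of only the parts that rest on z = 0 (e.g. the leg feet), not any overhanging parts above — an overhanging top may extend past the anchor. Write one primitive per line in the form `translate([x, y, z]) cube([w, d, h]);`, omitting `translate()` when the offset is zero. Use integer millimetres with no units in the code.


translate([349, 163, 0]) cube([31, 297, 908]);
translate([1102, 163, 0]) cube([31, 297, 908]);
translate([380, 163, 0]) cube([722, 297, 18]);
translate([380, 163, 396]) cube([722, 297, 18]);
translate([380, 163, 792]) cube([722, 297, 18]);


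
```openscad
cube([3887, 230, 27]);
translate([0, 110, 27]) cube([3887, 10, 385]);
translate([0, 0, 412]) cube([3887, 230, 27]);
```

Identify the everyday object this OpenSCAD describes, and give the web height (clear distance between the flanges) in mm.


An I-beam. The web height is 385 mm.

Two wide flanges with a thin centred web — an I-beam. Overall 439 mm minus two 27 mm flanges gives a web of 439 − 2·27 = 385 mm.


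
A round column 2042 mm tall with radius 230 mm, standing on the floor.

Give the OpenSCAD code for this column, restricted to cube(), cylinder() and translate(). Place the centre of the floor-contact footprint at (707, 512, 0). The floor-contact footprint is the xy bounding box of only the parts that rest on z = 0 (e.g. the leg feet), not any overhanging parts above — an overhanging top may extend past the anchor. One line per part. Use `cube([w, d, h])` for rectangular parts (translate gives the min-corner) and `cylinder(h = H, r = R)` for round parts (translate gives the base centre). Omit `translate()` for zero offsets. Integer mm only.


translate([707, 512, 0]) cylinder(h = 2042, r = 230);


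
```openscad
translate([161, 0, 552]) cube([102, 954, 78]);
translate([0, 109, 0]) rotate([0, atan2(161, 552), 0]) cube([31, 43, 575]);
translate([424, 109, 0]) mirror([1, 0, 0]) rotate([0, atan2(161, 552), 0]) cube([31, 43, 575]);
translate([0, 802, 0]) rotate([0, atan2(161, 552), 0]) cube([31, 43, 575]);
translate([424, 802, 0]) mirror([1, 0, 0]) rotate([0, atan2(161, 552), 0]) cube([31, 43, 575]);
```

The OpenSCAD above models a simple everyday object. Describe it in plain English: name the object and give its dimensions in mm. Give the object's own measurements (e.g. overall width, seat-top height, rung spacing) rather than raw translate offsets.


A sawhorse. A 102×954×78 mm beam (x, y, z) sits on two A-frame leg pairs. Each pair is two raked legs of 31×43 mm section (43 mm along y) splaying symmetrically in x. Each leg rises 552 mm vertically over 161 mm of horizontal reach and is 575 mm long along its own axis. Every leg's outer bottom edge rests on the floor and its outer top edge meets a bottom edge of the beam — the left legs (tilting toward +x) meet the beam's −x bottom edge, the right legs (their mirror images, tilting toward −x) meet its +x bottom edge — so the leg tops tuck under the beam, the beam's underside is 552 mm above the floor, and the feet are 424 mm apart outside-to-outside with the beam centred between them. The two leg pairs are set in 109 mm from either end of the beam.


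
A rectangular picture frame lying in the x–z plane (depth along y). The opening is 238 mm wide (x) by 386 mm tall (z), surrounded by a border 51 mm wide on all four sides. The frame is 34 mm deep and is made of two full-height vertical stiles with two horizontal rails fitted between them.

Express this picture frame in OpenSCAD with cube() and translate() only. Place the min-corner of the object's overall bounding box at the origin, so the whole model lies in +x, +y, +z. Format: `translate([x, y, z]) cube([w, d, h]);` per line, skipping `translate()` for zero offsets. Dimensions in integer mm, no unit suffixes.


cube([51, 34, 488]);
translate([289, 0, 0]) cube([51, 34, 488]);
translate([51, 0, 0]) cube([238, 34, 51]);
translate([51, 0, 437]) cube([238, 34, 51]);


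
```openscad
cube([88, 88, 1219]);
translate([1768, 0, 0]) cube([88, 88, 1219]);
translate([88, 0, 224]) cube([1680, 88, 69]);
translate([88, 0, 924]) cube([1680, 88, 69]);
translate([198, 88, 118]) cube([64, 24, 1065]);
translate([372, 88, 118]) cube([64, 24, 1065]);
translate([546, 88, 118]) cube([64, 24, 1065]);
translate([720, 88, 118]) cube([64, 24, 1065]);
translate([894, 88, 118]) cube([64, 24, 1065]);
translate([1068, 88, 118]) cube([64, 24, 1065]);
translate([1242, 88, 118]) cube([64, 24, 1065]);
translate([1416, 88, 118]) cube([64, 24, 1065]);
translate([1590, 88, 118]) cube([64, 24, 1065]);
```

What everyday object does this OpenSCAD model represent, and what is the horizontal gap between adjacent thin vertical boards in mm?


A fence section. The picket gap is 110 mm.

Two posts, two rails, 9 pickets — a fence section. Span 1680 mm holds 9 pickets of 64 mm with 10 equal gaps: ⌊(1680 − 9·64) / 10⌋ = 110 mm.


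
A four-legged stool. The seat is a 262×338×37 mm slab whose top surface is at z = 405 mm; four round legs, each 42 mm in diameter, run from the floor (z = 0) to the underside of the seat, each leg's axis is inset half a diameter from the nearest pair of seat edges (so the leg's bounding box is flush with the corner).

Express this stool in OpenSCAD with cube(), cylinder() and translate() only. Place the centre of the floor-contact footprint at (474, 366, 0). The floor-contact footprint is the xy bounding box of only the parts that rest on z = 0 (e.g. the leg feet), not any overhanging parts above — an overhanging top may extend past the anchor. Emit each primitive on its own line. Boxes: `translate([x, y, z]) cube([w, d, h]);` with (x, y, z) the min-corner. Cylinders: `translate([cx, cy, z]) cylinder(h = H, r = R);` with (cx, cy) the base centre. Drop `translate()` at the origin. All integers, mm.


translate([343, 197, 368]) cube([262, 338, 37]);
translate([364, 218, 0]) cylinder(h = 368, r = 21);
translate([584, 218, 0]) cylinder(h = 368, r = 21);
translate([364, 514, 0]) cylinder(h = 368, r = 21);
translate([584, 514, 0]) cylinder(h = 368, r = 21);


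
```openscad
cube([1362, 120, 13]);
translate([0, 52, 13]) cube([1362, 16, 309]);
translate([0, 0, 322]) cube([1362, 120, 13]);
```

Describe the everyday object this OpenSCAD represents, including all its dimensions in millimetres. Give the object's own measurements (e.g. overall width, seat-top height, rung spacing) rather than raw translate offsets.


An I-beam lying along x, 1362 mm long. Overall section height 335 mm. Two flanges 120 mm wide (y) and 13 mm thick, one on the floor and one at the top; a web 16 mm thick runs between them, centred on the flange width.


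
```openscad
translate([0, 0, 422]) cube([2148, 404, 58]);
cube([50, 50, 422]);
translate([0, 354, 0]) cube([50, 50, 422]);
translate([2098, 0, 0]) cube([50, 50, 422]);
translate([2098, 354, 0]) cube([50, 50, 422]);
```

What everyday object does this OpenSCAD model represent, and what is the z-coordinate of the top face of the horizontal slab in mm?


A bench. The seat-top height is 480 mm.

A long slab on four corner posts — a bench. The slab sits at z = 422 with thickness 58, so the top is 422 + 58 = 480 mm.


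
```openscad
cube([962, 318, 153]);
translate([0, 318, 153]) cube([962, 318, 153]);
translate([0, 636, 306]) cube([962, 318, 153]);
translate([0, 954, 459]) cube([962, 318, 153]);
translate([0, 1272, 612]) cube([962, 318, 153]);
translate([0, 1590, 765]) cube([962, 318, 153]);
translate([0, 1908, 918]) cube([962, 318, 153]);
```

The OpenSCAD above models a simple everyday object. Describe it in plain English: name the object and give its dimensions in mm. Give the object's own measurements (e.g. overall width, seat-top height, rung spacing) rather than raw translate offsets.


A straight staircase of 7 solid steps. Each step is 962 mm wide (x), 318 mm deep (y, the going) and 153 mm tall (the rise). The first step rests on the floor; each subsequent step sits one going further in +y and one rise higher in +z, directly behind and above the previous step with no overlap.


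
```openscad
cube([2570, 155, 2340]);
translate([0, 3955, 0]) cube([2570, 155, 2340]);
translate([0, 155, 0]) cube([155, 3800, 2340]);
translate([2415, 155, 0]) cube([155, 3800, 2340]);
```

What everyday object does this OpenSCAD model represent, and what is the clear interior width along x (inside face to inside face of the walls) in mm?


A house (or room) frame. The interior width is 2260 mm.

Four 2340 mm walls enclosing a rectangle with no floor or roof — a room or house frame. Outside width is 2570 mm and wall thickness is 155 mm, so the interior width is 2570 − 2 × 155 = 2260 mm.


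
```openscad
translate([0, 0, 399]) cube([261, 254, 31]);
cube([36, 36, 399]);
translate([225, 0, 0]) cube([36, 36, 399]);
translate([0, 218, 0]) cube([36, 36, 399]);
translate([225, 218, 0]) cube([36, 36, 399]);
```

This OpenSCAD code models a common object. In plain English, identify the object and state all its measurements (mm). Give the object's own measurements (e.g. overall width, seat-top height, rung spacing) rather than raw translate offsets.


A simple wooden stool: a rectangular seat 261 mm (x) by 254 mm (y), 31 mm thick, top face at z = 430 mm, on four square legs, each 36×36 mm in cross-section. The legs rest on z = 0, each flush with a corner of the seat.


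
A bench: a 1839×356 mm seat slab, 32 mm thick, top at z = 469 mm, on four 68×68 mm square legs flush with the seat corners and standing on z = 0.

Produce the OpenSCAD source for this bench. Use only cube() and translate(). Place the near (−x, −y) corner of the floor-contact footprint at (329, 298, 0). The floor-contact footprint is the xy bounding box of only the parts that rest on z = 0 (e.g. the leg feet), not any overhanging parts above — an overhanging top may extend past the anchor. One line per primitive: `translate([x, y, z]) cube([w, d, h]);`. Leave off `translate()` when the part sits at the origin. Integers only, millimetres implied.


translate([329, 298, 437]) cube([1839, 356, 32]);
translate([329, 298, 0]) cube([68, 68, 437]);
translate([329, 586, 0]) cube([68, 68, 437]);
translate([2100, 298, 0]) cube([68, 68, 437]);
translate([2100, 586, 0]) cube([68, 68, 437]);


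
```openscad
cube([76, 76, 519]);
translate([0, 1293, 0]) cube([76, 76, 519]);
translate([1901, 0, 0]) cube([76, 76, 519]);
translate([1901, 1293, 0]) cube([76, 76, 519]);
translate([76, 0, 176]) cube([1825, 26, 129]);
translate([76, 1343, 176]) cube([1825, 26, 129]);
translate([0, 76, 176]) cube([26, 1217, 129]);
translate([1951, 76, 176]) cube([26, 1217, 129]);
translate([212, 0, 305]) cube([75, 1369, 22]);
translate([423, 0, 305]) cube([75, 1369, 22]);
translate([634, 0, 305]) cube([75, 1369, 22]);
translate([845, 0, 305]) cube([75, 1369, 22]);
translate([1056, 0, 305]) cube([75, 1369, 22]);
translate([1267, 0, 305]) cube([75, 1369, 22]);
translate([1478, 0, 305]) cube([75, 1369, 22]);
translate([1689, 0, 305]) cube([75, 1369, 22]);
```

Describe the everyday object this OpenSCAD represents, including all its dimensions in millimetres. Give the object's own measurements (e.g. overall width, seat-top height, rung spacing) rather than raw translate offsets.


A bed frame 1977 mm long (x) by 1369 mm wide (y). Four 76×76 mm corner posts, 519 mm tall, at the corners of the footprint. Four rails of 26 mm thickness and 129 mm height run between adjacent posts with their undersides at z = 176 mm, their outer faces flush with the outside of the frame (the two x-running rails run between the posts' inner faces; the two y-running rails run between the posts' inner faces). 8 slats, each 75 mm wide (x) and 22 mm thick, lie across the top of the two x-running rails, running the full 1369 mm width of the frame in y; along x they sit between the end posts with a 136 mm gap after the −x posts and between neighbouring slats, leaving 137 mm before the +x posts.
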